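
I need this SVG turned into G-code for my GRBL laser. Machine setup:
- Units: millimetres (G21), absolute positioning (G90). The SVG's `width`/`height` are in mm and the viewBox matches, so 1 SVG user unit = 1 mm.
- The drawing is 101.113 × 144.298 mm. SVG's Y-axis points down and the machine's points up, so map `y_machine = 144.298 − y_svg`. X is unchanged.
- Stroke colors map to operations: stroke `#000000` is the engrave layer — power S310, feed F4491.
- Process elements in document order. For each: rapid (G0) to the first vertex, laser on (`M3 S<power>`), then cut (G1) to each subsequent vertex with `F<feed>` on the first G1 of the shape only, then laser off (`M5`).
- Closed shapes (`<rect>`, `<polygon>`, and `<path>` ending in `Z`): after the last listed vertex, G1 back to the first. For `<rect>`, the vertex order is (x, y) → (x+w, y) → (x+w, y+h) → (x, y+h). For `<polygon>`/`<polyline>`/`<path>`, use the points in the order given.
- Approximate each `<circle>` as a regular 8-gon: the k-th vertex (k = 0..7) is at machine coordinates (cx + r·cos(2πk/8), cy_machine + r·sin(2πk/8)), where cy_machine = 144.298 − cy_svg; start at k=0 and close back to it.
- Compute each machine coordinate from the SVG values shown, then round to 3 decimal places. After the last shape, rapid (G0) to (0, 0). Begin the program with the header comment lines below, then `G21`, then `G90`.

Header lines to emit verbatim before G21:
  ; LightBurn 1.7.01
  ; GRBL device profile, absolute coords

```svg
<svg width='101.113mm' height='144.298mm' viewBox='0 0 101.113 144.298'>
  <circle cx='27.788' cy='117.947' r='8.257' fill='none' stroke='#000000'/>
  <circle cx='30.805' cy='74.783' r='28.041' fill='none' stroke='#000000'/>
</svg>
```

viewBox `0 0 101.113 144.298` with mm width/height → 1 unit = 1 mm. Flip: y_m = 144.298 − y_svg.

**Shape 1** — `<circle>` circle, stroke `#000000` → engrave (S310, F4491). Machine vertices: (36.045,26.351) → (33.627,32.190) → (27.788,34.608) → (21.949,32.190) → (19.531,26.351) → (21.949,20.512) → (27.788,18.094) → (33.627,20.512) → (36.045,26.351). Closed: final G1 returns to the first vertex.

**Shape 2** — `<circle>` circle, stroke `#000000` → engrave (S310, F4491). Machine vertices: (58.846,69.515) → (50.633,89.343) → (30.805,97.556) → (10.977,89.343) → (2.764,69.515) → (10.977,49.687) → (30.805,41.474) → (50.633,49.687) → (58.846,69.515). Closed: final G1 returns to the first vertex.

; LightBurn 1.7.01
; GRBL device profile, absolute coords
G21
G90
G0 X36.045 Y26.351
M3 S310
G1 X33.627 Y32.190 F4491
G1 X27.788 Y34.608
G1 X21.949 Y32.190
G1 X19.531 Y26.351
G1 X21.949 Y20.512
G1 X27.788 Y18.094
G1 X33.627 Y20.512
G1 X36.045 Y26.351
M5
G0 X58.846 Y69.515
M3 S310
G1 X50.633 Y89.343 F4491
G1 X30.805 Y97.556
G1 X10.977 Y89.343
G1 X2.764 Y69.515
G1 X10.977 Y49.687
G1 X30.805 Y41.474
G1 X50.633 Y49.687
G1 X58.846 Y69.515
M5
G0 X0.000 Y0.000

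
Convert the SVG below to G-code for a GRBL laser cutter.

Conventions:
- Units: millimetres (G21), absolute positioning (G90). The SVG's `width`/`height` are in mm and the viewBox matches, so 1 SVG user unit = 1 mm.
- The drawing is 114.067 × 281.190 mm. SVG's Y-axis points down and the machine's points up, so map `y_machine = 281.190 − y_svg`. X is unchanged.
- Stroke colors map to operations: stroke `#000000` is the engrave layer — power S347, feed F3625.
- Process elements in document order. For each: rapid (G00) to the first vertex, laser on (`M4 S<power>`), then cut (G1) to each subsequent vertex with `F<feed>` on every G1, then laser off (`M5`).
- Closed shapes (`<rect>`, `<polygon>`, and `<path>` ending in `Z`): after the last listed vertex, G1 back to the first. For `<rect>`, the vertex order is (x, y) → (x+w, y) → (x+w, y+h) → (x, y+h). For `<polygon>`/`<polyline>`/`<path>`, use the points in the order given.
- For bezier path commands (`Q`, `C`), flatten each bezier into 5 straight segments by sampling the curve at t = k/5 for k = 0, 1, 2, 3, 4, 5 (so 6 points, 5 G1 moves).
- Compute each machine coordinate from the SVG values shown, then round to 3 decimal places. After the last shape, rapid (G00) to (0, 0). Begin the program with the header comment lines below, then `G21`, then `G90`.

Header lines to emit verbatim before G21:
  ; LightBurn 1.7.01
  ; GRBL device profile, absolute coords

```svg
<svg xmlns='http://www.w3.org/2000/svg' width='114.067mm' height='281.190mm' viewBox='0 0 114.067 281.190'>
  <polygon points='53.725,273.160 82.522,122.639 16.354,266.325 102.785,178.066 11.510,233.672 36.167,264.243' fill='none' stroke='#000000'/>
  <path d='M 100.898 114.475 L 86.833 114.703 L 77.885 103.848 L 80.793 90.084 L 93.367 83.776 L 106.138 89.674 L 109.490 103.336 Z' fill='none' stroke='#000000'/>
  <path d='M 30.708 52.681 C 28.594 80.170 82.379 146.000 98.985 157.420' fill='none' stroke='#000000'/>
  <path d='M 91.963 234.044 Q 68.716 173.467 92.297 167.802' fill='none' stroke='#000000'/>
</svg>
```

; LightBurn 1.7.01
; GRBL device profile, absolute coords
G21
G90
G00 X53.725 Y8.030
M4 S347
G1 X82.522 Y158.551 F3625
G1 X16.354 Y14.865 F3625
G1 X102.785 Y103.124 F3625
G1 X11.510 Y47.518 F3625
G1 X36.167 Y16.947 F3625
G1 X53.725 Y8.030 F3625
M5
G00 X100.898 Y166.715
M4 S347
G1 X86.833 Y166.487 F3625
G1 X77.885 Y177.342 F3625
G1 X80.793 Y191.106 F3625
G1 X93.367 Y197.414 F3625
G1 X106.138 Y191.516 F3625
G1 X109.490 Y177.854 F3625
G1 X100.898 Y166.715 F3625
M5
G00 X30.708 Y228.509
M4 S347
G1 X35.403 Y208.157 F3625
G1 X49.046 Y183.055 F3625
G1 X67.169 Y157.655 F3625
G1 X85.305 Y136.409 F3625
G1 X98.985 Y123.770 F3625
M5
G00 X91.963 Y47.146
M4 S347
G1 X84.537 Y69.180 F3625
G1 X80.858 Y86.822 F3625
G1 X80.925 Y100.070 F3625
G1 X84.738 Y108.926 F3625
G1 X92.297 Y113.388 F3625
M5
G00 X0.000 Y0.000

1 u = 1 mm; y_m = 281.190 − y.

[1] `<polygon>` closed polygon, #000000→engrave S347 F3625: (53.725,8.030) → (82.522,158.551) → (16.354,14.865) → (102.785,103.124) → (11.510,47.518) → (36.167,16.947) → (53.725,8.030) (closed)

[2] `<path>` regular polygon, #000000→engrave S347 F3625: (100.898,166.715) → (86.833,166.487) → (77.885,177.342) → (80.793,191.106) → (93.367,197.414) → (106.138,191.516) → (109.490,177.854) → (100.898,166.715) (closed)

[3] `<path>` cubic bezier, #000000→engrave S347 F3625: (30.708,228.509) → (35.403,208.157) → (49.046,183.055) → (67.169,157.655) → (85.305,136.409) → (98.985,123.770)

[4] `<path>` quadratic bezier, #000000→engrave S347 F3625: (91.963,47.146) → (84.537,69.180) → (80.858,86.822) → (80.925,100.070) → (84.738,108.926) → (92.297,113.388)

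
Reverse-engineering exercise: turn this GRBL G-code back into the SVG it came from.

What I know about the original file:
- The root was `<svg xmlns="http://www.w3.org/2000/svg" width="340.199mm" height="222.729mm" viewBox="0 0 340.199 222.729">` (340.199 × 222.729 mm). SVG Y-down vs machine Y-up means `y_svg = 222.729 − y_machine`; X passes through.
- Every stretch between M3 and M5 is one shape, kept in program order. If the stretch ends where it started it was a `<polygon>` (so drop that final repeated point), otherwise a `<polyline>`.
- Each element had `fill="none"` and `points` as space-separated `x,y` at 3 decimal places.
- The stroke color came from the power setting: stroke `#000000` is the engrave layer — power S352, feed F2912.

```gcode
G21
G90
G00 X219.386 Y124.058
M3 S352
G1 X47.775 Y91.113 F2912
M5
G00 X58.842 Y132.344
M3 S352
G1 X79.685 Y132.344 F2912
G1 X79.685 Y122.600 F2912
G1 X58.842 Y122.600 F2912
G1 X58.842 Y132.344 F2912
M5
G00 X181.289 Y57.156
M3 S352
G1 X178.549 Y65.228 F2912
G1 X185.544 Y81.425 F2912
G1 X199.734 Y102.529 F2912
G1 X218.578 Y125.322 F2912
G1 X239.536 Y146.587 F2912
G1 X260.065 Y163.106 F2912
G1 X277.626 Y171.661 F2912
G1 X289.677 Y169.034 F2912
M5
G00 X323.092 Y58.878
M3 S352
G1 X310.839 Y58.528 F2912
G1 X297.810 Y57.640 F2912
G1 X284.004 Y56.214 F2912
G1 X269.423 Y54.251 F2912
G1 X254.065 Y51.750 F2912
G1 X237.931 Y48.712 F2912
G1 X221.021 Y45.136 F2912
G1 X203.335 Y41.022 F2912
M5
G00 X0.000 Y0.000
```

y_svg = 222.729 − y_m. Every run uses S352, so all elements get stroke `#000000` (engrave).

[1] open run; points: 219.386,98.671 47.775,131.616

[2] closed run; points: 58.842,90.385 79.685,90.385 79.685,100.129 58.842,100.129

[3] open run; points: 181.289,165.573 178.549,157.501 185.544,141.304 199.734,120.200 218.578,97.407 239.536,76.142 260.065,59.623 277.626,51.068 289.677,53.695

[4] open run; points: 323.092,163.851 310.839,164.201 297.810,165.089 284.004,166.515 269.423,168.478 254.065,170.979 237.931,174.017 221.021,177.593 203.335,181.707

<svg xmlns="http://www.w3.org/2000/svg" width="340.199mm" height="222.729mm" viewBox="0 0 340.199 222.729">
  <polyline points="219.386,98.671 47.775,131.616" fill="none" stroke="#000000"/>
  <polygon points="58.842,90.385 79.685,90.385 79.685,100.129 58.842,100.129" fill="none" stroke="#000000"/>
  <polyline points="181.289,165.573 178.549,157.501 185.544,141.304 199.734,120.200 218.578,97.407 239.536,76.142 260.065,59.623 277.626,51.068 289.677,53.695" fill="none" stroke="#000000"/>
  <polyline points="323.092,163.851 310.839,164.201 297.810,165.089 284.004,166.515 269.423,168.478 254.065,170.979 237.931,174.017 221.021,177.593 203.335,181.707" fill="none" stroke="#000000"/>
</svg>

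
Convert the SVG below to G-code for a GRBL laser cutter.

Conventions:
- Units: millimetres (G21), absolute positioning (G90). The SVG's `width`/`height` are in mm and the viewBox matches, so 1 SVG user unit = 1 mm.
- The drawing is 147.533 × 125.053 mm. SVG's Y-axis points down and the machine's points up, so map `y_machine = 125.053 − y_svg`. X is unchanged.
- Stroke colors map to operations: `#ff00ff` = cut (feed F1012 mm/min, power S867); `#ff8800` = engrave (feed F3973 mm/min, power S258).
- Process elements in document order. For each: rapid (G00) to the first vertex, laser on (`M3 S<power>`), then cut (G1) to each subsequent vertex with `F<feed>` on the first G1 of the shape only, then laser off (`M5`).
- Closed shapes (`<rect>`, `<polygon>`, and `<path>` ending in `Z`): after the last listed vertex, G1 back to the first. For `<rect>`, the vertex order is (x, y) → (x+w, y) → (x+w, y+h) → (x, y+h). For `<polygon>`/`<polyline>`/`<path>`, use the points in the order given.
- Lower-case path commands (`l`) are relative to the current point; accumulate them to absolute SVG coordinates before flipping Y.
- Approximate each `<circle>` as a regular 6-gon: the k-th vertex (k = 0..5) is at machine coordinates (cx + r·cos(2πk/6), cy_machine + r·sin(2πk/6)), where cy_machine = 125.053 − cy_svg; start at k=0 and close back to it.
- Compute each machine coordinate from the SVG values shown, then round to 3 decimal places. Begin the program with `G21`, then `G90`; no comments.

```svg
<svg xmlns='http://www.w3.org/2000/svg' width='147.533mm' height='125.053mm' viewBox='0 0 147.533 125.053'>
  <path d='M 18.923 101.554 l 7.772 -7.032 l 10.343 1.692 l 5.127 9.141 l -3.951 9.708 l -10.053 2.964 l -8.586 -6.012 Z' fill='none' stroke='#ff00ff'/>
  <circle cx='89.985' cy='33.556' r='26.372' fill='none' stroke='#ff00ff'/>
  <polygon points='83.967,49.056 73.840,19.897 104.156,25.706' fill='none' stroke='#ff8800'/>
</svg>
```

Since the viewBox matches the mm dimensions, user units are millimetres directly. The only transform is the Y-flip y_m = 125.053 − y_svg.

Shape 1 is a regular polygon drawn with `<path>`. Its stroke #ff00ff means cut at S867, F1012. After flipping Y the toolpath is (18.923,23.499) → (26.695,30.531) → (37.038,28.839) → (42.165,19.698) → (38.214,9.990) → (28.161,7.026) → (19.575,13.038) → (18.923,23.499), returning to the start.

Shape 2 is a circle drawn with `<circle>`. Its stroke #ff00ff means cut at S867, F1012. After flipping Y the toolpath is (116.357,91.497) → (103.171,114.336) → (76.799,114.336) → (63.613,91.497) → (76.799,68.658) → (103.171,68.658) → (116.357,91.497), returning to the start.

Shape 3 is a regular polygon drawn with `<polygon>`. Its stroke #ff8800 means engrave at S258, F3973. After flipping Y the toolpath is (83.967,75.997) → (73.840,105.156) → (104.156,99.347) → (83.967,75.997), returning to the start.

G21
G90
G00 X18.923 Y23.499
M3 S867
G1 X26.695 Y30.531 F1012
G1 X37.038 Y28.839
G1 X42.165 Y19.698
G1 X38.214 Y9.990
G1 X28.161 Y7.026
G1 X19.575 Y13.038
G1 X18.923 Y23.499
M5
G00 X116.357 Y91.497
M3 S867
G1 X103.171 Y114.336 F1012
G1 X76.799 Y114.336
G1 X63.613 Y91.497
G1 X76.799 Y68.658
G1 X103.171 Y68.658
G1 X116.357 Y91.497
M5
G00 X83.967 Y75.997
M3 S258
G1 X73.840 Y105.156 F3973
G1 X104.156 Y99.347
G1 X83.967 Y75.997
M5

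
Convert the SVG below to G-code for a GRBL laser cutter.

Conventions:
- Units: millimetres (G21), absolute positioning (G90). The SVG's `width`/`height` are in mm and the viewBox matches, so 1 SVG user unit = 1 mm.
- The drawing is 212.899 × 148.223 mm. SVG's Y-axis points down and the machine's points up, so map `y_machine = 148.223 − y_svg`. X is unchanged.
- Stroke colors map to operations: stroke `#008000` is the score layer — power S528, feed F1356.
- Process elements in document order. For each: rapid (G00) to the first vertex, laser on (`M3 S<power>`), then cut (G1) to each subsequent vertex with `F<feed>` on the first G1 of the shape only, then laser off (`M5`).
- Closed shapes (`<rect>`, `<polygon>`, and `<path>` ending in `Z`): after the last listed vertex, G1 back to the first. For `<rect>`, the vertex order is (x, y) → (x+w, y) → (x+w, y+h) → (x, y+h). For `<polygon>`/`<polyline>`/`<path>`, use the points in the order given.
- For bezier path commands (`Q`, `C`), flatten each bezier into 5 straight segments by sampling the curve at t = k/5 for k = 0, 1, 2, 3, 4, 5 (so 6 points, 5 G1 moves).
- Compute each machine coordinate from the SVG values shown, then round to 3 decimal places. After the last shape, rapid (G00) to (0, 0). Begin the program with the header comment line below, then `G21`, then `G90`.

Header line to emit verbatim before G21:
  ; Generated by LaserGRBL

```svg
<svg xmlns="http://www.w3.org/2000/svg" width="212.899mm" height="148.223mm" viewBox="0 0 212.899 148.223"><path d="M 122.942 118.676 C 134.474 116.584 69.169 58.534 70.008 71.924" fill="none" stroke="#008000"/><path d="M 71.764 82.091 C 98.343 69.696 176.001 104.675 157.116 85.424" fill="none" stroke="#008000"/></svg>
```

; Generated by LaserGRBL
G21
G90
G00 X122.942 Y29.547
M3 S528
G1 X121.785 Y36.498 F1356
G1 X109.049 Y50.764
G1 X91.600 Y66.229
G1 X76.298 Y76.779
G1 X70.008 Y76.299
M5
G00 X71.764 Y66.132
M3 S528
G1 X92.660 Y68.697 F1356
G1 X118.729 Y64.769
G1 X142.885 Y59.226
G1 X158.043 Y56.943
G1 X157.116 Y62.799
M5
G00 X0.000 Y0.000

Since the viewBox matches the mm dimensions, user units are millimetres directly. The only transform is the Y-flip y_m = 148.223 − y_svg.

Shape 1 is a cubic bezier drawn with `<path>`. Its stroke #008000 means score at S528, F1356. After flipping Y the toolpath is (122.942,29.547) → (121.785,36.498) → (109.049,50.764) → (91.600,66.229) → (76.298,76.779) → (70.008,76.299).

Shape 2 is a cubic bezier drawn with `<path>`. Its stroke #008000 means score at S528, F1356. After flipping Y the toolpath is (71.764,66.132) → (92.660,68.697) → (118.729,64.769) → (142.885,59.226) → (158.043,56.943) → (157.116,62.799).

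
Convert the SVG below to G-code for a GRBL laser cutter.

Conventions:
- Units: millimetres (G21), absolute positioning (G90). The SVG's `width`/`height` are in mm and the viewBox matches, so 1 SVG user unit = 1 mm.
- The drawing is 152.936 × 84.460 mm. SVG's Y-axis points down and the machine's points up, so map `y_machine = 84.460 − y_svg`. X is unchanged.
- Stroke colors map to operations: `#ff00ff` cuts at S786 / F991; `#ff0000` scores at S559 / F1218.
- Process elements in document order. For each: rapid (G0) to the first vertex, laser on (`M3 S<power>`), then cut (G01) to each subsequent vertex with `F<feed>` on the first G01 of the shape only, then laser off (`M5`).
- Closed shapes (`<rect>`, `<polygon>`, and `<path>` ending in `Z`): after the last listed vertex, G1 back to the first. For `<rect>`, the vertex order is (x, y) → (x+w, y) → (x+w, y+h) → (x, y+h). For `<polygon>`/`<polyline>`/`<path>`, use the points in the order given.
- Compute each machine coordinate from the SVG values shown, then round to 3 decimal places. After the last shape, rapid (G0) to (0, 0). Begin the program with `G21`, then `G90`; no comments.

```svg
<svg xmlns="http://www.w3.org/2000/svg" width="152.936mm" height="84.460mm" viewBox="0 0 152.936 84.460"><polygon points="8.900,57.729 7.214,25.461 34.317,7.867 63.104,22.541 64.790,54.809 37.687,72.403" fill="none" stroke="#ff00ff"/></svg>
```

G21
G90
G0 X8.900 Y26.731
M3 S786
G01 X7.214 Y58.999 F991
G01 X34.317 Y76.593
G01 X63.104 Y61.919
G01 X64.790 Y29.651
G01 X37.687 Y12.057
G01 X8.900 Y26.731
M5
G0 X0.000 Y0.000

viewBox `0 0 152.936 84.460` with mm width/height → 1 unit = 1 mm. Flip: y_m = 84.460 − y_svg.

**Shape 1** — `<polygon>` regular polygon, stroke `#ff00ff` → cut (S786, F991). Machine vertices: (8.900,26.731) → (7.214,58.999) → (34.317,76.593) → (63.104,61.919) → (64.790,29.651) → (37.687,12.057) → (8.900,26.731). Closed: final G1 returns to the first vertex.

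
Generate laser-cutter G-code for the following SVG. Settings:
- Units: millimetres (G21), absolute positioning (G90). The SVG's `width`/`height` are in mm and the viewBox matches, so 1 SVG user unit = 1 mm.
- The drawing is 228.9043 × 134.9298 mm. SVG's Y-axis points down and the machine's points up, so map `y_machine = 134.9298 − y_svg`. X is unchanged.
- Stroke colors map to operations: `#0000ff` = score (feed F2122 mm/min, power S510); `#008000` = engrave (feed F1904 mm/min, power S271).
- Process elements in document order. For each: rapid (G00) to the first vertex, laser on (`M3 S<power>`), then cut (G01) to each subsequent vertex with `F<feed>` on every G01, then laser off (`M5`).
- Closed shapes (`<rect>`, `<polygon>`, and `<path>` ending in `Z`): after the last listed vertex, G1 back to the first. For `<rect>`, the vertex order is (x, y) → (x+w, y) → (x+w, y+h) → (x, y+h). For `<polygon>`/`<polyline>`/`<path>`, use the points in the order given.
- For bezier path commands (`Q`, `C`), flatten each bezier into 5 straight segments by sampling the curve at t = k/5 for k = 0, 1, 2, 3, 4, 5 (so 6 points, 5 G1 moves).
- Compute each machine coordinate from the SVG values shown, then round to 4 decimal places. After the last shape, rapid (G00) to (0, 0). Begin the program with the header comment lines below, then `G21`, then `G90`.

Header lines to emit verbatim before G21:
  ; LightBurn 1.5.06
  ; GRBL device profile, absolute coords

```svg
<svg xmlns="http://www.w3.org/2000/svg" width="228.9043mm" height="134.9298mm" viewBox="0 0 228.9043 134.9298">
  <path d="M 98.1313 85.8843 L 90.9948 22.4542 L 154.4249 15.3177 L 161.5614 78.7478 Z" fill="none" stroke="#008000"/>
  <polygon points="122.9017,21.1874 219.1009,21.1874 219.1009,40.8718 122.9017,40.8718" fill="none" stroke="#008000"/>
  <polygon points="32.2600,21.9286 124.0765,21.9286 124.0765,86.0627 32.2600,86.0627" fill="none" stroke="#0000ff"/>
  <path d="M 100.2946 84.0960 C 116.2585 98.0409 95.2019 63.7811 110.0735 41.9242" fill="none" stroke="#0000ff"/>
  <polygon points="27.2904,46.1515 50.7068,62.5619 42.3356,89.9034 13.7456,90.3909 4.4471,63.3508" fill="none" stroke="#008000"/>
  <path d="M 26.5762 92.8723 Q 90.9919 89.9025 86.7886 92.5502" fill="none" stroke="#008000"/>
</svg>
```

; LightBurn 1.5.06
; GRBL device profile, absolute coords
G21
G90
G00 X98.1313 Y49.0455
M3 S271
G01 X90.9948 Y112.4756 F1904
G01 X154.4249 Y119.6121 F1904
G01 X161.5614 Y56.1820 F1904
G01 X98.1313 Y49.0455 F1904
M5
G00 X122.9017 Y113.7424
M3 S271
G01 X219.1009 Y113.7424 F1904
G01 X219.1009 Y94.0580 F1904
G01 X122.9017 Y94.0580 F1904
G01 X122.9017 Y113.7424 F1904
M5
G00 X32.2600 Y113.0012
M3 S510
G01 X124.0765 Y113.0012 F2122
G01 X124.0765 Y48.8671 F2122
G01 X32.2600 Y48.8671 F2122
G01 X32.2600 Y113.0012 F2122
M5
G00 X100.2946 Y50.8338
M3 S510
G01 X106.0141 Y47.7666 F2122
G01 X106.3502 Y53.3593 F2122
G01 X104.8044 Y64.7028 F2122
G01 X104.8783 Y78.8880 F2122
G01 X110.0735 Y93.0056 F2122
M5
G00 X27.2904 Y88.7783
M3 S271
G01 X50.7068 Y72.3679 F1904
G01 X42.3356 Y45.0264 F1904
G01 X13.7456 Y44.5389 F1904
G01 X4.4471 Y71.5790 F1904
G01 X27.2904 Y88.7783 F1904
M5
G00 X26.5762 Y42.0575
M3 S271
G01 X49.5977 Y43.0207 F1904
G01 X67.1297 Y43.5345 F1904
G01 X79.1722 Y43.5990 F1904
G01 X85.7252 Y43.2140 F1904
G01 X86.7886 Y42.3796 F1904
M5
G00 X0.0000 Y0.0000

1 u = 1 mm; y_m = 134.9298 − y.

[1] `<path>` regular polygon, #008000→engrave S271 F1904: (98.1313,49.0455) → (90.9948,112.4756) → (154.4249,119.6121) → (161.5614,56.1820) → (98.1313,49.0455) (closed)

[2] `<polygon>` rectangle, #008000→engrave S271 F1904: (122.9017,113.7424) → (219.1009,113.7424) → (219.1009,94.0580) → (122.9017,94.0580) → (122.9017,113.7424) (closed)

[3] `<polygon>` rectangle, #0000ff→score S510 F2122: (32.2600,113.0012) → (124.0765,113.0012) → (124.0765,48.8671) → (32.2600,48.8671) → (32.2600,113.0012) (closed)

[4] `<path>` cubic bezier, #0000ff→score S510 F2122: (100.2946,50.8338) → (106.0141,47.7666) → (106.3502,53.3593) → (104.8044,64.7028) → (104.8783,78.8880) → (110.0735,93.0056)

[5] `<polygon>` regular polygon, #008000→engrave S271 F1904: (27.2904,88.7783) → (50.7068,72.3679) → (42.3356,45.0264) → (13.7456,44.5389) → (4.4471,71.5790) → (27.2904,88.7783) (closed)

[6] `<path>` quadratic bezier, #008000→engrave S271 F1904: (26.5762,42.0575) → (49.5977,43.0207) → (67.1297,43.5345) → (79.1722,43.5990) → (85.7252,43.2140) → (86.7886,42.3796)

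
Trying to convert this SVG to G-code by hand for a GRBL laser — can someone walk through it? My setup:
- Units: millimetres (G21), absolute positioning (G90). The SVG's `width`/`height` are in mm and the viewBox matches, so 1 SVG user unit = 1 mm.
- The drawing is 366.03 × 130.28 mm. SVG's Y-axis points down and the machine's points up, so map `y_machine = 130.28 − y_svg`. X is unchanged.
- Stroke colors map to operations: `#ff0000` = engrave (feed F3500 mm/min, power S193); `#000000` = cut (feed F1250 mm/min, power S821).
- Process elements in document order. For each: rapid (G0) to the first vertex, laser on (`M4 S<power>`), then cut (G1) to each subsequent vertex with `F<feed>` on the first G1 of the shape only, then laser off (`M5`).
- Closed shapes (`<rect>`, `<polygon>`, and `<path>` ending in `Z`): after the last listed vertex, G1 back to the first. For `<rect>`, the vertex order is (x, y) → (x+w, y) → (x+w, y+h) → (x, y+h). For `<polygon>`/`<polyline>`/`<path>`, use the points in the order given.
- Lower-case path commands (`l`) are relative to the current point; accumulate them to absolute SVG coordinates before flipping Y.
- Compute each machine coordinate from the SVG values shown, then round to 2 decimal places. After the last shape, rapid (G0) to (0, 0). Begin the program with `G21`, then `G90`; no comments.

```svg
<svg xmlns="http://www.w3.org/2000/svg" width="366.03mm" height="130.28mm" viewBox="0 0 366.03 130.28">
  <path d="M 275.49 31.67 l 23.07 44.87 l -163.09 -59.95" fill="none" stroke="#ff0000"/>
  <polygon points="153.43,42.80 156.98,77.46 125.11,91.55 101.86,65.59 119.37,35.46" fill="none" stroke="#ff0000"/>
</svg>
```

1 u = 1 mm; y_m = 130.28 − y.

[1] `<path>` open polyline, #ff0000→engrave S193 F3500: (275.49,98.61) → (298.56,53.74) → (135.47,113.69)

[2] `<polygon>` regular polygon, #ff0000→engrave S193 F3500: (153.43,87.48) → (156.98,52.82) → (125.11,38.73) → (101.86,64.69) → (119.37,94.82) → (153.43,87.48) (closed)

G21
G90
G0 X275.49 Y98.61
M4 S193
G1 X298.56 Y53.74 F3500
G1 X135.47 Y113.69
M5
G0 X153.43 Y87.48
M4 S193
G1 X156.98 Y52.82 F3500
G1 X125.11 Y38.73
G1 X101.86 Y64.69
G1 X119.37 Y94.82
G1 X153.43 Y87.48
M5
G0 X0.00 Y0.00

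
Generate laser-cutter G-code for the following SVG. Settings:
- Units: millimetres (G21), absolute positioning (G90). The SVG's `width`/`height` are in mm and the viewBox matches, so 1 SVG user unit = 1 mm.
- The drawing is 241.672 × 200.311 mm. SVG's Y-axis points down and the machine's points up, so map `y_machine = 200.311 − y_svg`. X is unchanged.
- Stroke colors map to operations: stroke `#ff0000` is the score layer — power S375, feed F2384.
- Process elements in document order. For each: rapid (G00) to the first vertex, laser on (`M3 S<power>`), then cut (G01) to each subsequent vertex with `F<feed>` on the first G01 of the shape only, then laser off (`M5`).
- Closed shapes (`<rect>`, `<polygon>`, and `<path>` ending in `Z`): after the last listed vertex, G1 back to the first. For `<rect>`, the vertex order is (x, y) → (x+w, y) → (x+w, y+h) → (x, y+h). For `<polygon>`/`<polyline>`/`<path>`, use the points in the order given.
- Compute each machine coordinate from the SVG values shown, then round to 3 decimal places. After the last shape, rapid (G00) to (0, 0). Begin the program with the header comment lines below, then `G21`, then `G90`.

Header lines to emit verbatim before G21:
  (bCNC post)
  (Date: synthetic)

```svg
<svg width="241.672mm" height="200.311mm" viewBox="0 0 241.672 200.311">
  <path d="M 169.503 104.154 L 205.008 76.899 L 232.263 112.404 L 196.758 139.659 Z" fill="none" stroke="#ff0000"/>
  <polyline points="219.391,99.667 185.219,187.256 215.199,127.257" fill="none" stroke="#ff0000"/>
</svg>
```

(bCNC post)
(Date: synthetic)
G21
G90
G00 X169.503 Y96.157
M3 S375
G01 X205.008 Y123.412 F2384
G01 X232.263 Y87.907
G01 X196.758 Y60.652
G01 X169.503 Y96.157
M5
G00 X219.391 Y100.644
M3 S375
G01 X185.219 Y13.055 F2384
G01 X215.199 Y73.054
M5
G00 X0.000 Y0.000

viewBox `0 0 241.672 200.311` with mm width/height → 1 unit = 1 mm. Flip: y_m = 200.311 − y_svg.

**Shape 1** — `<path>` regular polygon, stroke `#ff0000` → score (S375, F2384). Machine vertices: (169.503,96.157) → (205.008,123.412) → (232.263,87.907) → (196.758,60.652) → (169.503,96.157). Closed: final G1 returns to the first vertex.

**Shape 2** — `<polyline>` open polyline, stroke `#ff0000` → score (S375, F2384). Machine vertices: (219.391,100.644) → (185.219,13.055) → (215.199,73.054). Open path.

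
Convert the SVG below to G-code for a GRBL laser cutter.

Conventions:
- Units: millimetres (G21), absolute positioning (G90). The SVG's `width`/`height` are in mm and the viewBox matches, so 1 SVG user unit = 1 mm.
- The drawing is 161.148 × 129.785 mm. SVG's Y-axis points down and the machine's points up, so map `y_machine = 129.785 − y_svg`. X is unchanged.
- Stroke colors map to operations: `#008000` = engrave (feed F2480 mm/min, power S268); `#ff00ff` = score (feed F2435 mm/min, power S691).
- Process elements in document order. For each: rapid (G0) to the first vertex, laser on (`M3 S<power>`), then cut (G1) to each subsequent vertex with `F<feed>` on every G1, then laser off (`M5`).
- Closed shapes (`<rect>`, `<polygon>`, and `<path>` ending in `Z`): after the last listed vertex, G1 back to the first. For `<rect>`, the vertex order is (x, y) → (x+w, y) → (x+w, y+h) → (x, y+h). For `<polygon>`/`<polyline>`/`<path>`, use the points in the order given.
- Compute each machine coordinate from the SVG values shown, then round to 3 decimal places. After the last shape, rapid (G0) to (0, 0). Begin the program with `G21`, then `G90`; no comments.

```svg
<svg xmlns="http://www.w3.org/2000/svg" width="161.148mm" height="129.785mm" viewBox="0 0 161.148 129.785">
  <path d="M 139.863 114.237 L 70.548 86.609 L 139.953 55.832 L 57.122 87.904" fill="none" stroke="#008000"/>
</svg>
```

G21
G90
G0 X139.863 Y15.548
M3 S268
G1 X70.548 Y43.176 F2480
G1 X139.953 Y73.953 F2480
G1 X57.122 Y41.881 F2480
M5
G0 X0.000 Y0.000

1 u = 1 mm; y_m = 129.785 − y.

[1] `<path>` open polyline, #008000→engrave S268 F2480: (139.863,15.548) → (70.548,43.176) → (139.953,73.953) → (57.122,41.881)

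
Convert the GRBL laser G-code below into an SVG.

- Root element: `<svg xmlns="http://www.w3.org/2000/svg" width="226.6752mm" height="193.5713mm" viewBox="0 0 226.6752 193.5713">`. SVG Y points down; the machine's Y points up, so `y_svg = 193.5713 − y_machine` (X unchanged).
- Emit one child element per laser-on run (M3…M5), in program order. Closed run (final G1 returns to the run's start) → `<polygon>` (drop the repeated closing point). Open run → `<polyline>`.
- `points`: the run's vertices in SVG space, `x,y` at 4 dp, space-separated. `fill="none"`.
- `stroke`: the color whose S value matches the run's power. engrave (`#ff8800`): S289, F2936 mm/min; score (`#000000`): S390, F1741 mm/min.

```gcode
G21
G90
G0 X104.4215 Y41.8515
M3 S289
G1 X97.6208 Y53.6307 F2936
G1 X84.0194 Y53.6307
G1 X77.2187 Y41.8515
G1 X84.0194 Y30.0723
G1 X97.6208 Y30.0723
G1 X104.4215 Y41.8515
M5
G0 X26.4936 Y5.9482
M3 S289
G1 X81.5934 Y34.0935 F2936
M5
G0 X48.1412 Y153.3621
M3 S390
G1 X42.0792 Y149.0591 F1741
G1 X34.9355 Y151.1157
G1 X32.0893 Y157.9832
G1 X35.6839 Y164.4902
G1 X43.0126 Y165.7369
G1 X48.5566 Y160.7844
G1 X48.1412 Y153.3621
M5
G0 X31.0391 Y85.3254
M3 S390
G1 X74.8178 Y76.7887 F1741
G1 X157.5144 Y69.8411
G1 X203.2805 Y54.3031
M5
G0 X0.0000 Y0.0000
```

<svg xmlns="http://www.w3.org/2000/svg" width="226.6752mm" height="193.5713mm" viewBox="0 0 226.6752 193.5713">
  <polygon points="104.4215,151.7198 97.6208,139.9406 84.0194,139.9406 77.2187,151.7198 84.0194,163.4990 97.6208,163.4990" fill="none" stroke="#ff8800"/>
  <polyline points="26.4936,187.6231 81.5934,159.4778" fill="none" stroke="#ff8800"/>
  <polygon points="48.1412,40.2092 42.0792,44.5122 34.9355,42.4556 32.0893,35.5881 35.6839,29.0811 43.0126,27.8344 48.5566,32.7869" fill="none" stroke="#000000"/>
  <polyline points="31.0391,108.2459 74.8178,116.7826 157.5144,123.7302 203.2805,139.2682" fill="none" stroke="#000000"/>
</svg>

Each laser-on run becomes one SVG element. Flip Y back into SVG space with y_svg = 193.5713 − y_machine.

Run 1: S289 ⇒ engrave layer `#ff8800`. The run returns to its start, so emit a `<polygon>` with points (Y-flipped): 104.4215,151.7198 97.6208,139.9406 84.0194,139.9406 77.2187,151.7198 84.0194,163.4990 97.6208,163.4990.

Run 2: the run's S289 means `#ff8800` (engrave). The run is open, so emit a `<polyline>` with points (Y-flipped): 26.4936,187.6231 81.5934,159.4778.

Run 3: S390 ⇒ score layer `#000000`. The run returns to its start, so emit a `<polygon>` with points (Y-flipped): 48.1412,40.2092 42.0792,44.5122 34.9355,42.4556 32.0893,35.5881 35.6839,29.0811 43.0126,27.8344 48.5566,32.7869.

Run 4: the run's S390 means `#000000` (score). The run is open, so emit a `<polyline>` with points (Y-flipped): 31.0391,108.2459 74.8178,116.7826 157.5144,123.7302 203.2805,139.2682.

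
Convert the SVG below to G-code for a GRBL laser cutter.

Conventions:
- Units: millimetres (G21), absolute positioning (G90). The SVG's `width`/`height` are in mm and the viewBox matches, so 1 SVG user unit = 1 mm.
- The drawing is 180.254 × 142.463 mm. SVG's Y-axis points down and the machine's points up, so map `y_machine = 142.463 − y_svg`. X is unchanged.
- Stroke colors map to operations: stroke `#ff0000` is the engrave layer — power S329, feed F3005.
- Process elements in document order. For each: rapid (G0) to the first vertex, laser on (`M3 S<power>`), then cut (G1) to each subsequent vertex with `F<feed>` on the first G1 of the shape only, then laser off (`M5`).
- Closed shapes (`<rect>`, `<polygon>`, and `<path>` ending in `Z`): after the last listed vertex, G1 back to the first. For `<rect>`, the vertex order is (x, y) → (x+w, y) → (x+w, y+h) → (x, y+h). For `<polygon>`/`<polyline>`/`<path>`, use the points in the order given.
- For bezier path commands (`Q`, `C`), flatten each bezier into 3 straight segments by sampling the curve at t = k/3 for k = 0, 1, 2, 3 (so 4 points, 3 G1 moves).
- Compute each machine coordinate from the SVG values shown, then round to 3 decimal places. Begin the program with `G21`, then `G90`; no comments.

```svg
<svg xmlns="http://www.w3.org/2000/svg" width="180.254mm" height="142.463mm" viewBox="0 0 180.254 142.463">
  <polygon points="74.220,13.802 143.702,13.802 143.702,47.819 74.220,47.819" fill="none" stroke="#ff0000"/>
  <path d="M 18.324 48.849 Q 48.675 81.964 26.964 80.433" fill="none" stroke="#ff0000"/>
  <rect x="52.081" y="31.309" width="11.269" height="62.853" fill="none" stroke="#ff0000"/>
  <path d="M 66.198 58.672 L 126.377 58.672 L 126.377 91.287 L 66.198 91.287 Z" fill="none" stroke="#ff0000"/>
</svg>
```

1 u = 1 mm; y_m = 142.463 − y.

[1] `<polygon>` rectangle, #ff0000→engrave S329 F3005: (74.220,128.661) → (143.702,128.661) → (143.702,94.644) → (74.220,94.644) → (74.220,128.661) (closed)

[2] `<path>` quadratic bezier, #ff0000→engrave S329 F3005: (18.324,93.614) → (32.773,75.387) → (35.653,64.859) → (26.964,62.030)

[3] `<rect>` rectangle, #ff0000→engrave S329 F3005: (52.081,111.154) → (63.350,111.154) → (63.350,48.301) → (52.081,48.301) → (52.081,111.154) (closed)

[4] `<path>` rectangle, #ff0000→engrave S329 F3005: (66.198,83.791) → (126.377,83.791) → (126.377,51.176) → (66.198,51.176) → (66.198,83.791) (closed)

G21
G90
G0 X74.220 Y128.661
M3 S329
G1 X143.702 Y128.661 F3005
G1 X143.702 Y94.644
G1 X74.220 Y94.644
G1 X74.220 Y128.661
M5
G0 X18.324 Y93.614
M3 S329
G1 X32.773 Y75.387 F3005
G1 X35.653 Y64.859
G1 X26.964 Y62.030
M5
G0 X52.081 Y111.154
M3 S329
G1 X63.350 Y111.154 F3005
G1 X63.350 Y48.301
G1 X52.081 Y48.301
G1 X52.081 Y111.154
M5
G0 X66.198 Y83.791
M3 S329
G1 X126.377 Y83.791 F3005
G1 X126.377 Y51.176
G1 X66.198 Y51.176
G1 X66.198 Y83.791
M5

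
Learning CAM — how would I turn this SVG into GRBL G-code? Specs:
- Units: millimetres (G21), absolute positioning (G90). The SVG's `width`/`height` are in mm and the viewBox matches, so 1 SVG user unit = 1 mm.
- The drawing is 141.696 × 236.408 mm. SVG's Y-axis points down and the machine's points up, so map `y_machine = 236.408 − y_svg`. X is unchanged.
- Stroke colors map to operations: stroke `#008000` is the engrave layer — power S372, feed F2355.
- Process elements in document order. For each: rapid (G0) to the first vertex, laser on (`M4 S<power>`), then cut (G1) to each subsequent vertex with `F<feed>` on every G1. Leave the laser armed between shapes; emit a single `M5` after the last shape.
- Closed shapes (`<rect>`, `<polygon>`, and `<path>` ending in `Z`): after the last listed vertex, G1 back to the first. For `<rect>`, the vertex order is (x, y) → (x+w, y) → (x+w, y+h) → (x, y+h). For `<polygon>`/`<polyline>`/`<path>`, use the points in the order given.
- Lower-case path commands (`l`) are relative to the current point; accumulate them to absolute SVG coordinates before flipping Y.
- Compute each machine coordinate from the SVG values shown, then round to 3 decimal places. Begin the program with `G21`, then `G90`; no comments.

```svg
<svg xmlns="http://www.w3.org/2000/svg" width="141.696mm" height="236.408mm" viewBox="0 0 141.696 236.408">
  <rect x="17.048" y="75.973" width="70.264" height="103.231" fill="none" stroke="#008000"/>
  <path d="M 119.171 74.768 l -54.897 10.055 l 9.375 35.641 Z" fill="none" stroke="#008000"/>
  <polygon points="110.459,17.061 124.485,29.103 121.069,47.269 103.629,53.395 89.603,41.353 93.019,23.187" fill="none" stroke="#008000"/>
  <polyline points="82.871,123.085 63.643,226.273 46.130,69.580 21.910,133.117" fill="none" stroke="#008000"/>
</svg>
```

G21
G90
G0 X17.048 Y160.435
M4 S372
G1 X87.312 Y160.435 F2355
G1 X87.312 Y57.204 F2355
G1 X17.048 Y57.204 F2355
G1 X17.048 Y160.435 F2355
G0 X119.171 Y161.640
M4 S372
G1 X64.274 Y151.585 F2355
G1 X73.649 Y115.944 F2355
G1 X119.171 Y161.640 F2355
G0 X110.459 Y219.347
M4 S372
G1 X124.485 Y207.305 F2355
G1 X121.069 Y189.139 F2355
G1 X103.629 Y183.013 F2355
G1 X89.603 Y195.055 F2355
G1 X93.019 Y213.221 F2355
G1 X110.459 Y219.347 F2355
G0 X82.871 Y113.323
M4 S372
G1 X63.643 Y10.135 F2355
G1 X46.130 Y166.828 F2355
G1 X21.910 Y103.291 F2355
M5

viewBox `0 0 141.696 236.408` with mm width/height → 1 unit = 1 mm. Flip: y_m = 236.408 − y_svg.

**Shape 1** — `<rect>` rectangle, stroke `#008000` → engrave (S372, F2355). Machine vertices: (17.048,160.435) → (87.312,160.435) → (87.312,57.204) → (17.048,57.204) → (17.048,160.435). Closed: final G1 returns to the first vertex.

**Shape 2** — `<path>` closed polygon, stroke `#008000` → engrave (S372, F2355). Machine vertices: (119.171,161.640) → (64.274,151.585) → (73.649,115.944) → (119.171,161.640). Closed: final G1 returns to the first vertex.

**Shape 3** — `<polygon>` regular polygon, stroke `#008000` → engrave (S372, F2355). Machine vertices: (110.459,219.347) → (124.485,207.305) → (121.069,189.139) → (103.629,183.013) → (89.603,195.055) → (93.019,213.221) → (110.459,219.347). Closed: final G1 returns to the first vertex.

**Shape 4** — `<polyline>` open polyline, stroke `#008000` → engrave (S372, F2355). Machine vertices: (82.871,113.323) → (63.643,10.135) → (46.130,166.828) → (21.910,103.291). Open path.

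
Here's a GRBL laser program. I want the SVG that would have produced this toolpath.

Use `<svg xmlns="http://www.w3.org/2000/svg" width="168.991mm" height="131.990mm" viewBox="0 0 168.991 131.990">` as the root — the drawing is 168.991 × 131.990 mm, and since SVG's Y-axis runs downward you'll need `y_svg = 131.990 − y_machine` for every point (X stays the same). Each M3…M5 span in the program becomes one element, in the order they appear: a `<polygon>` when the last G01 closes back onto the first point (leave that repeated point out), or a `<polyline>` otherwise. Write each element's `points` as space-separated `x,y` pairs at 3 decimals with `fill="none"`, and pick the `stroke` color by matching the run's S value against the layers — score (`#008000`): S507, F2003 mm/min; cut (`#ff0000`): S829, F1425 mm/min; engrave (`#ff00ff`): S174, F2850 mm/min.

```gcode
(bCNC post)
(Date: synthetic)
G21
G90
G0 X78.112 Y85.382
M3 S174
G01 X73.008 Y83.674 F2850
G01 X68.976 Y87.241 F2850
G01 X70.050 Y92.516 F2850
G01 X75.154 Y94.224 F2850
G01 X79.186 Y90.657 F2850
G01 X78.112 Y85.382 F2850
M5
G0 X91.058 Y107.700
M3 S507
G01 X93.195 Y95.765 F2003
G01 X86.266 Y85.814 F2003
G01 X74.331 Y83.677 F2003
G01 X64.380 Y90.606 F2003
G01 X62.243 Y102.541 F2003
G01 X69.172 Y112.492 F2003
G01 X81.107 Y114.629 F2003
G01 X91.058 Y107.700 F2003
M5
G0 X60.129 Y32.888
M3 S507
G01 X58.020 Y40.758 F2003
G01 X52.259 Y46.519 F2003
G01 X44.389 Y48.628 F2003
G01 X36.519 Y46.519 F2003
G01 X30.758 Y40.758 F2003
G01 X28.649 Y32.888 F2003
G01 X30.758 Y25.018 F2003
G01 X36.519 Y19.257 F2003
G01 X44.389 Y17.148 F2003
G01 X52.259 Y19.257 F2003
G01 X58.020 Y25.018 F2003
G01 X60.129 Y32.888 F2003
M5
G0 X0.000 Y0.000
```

<svg xmlns="http://www.w3.org/2000/svg" width="168.991mm" height="131.990mm" viewBox="0 0 168.991 131.990">
  <polygon points="78.112,46.608 73.008,48.316 68.976,44.749 70.050,39.474 75.154,37.766 79.186,41.333" fill="none" stroke="#ff00ff"/>
  <polygon points="91.058,24.290 93.195,36.225 86.266,46.176 74.331,48.313 64.380,41.384 62.243,29.449 69.172,19.498 81.107,17.361" fill="none" stroke="#008000"/>
  <polygon points="60.129,99.102 58.020,91.232 52.259,85.471 44.389,83.362 36.519,85.471 30.758,91.232 28.649,99.102 30.758,106.972 36.519,112.733 44.389,114.842 52.259,112.733 58.020,106.972" fill="none" stroke="#008000"/>
</svg>

y_svg = 131.990 − y_m.

[1] S174→`#ff00ff` (engrave); closed run; points: 78.112,46.608 73.008,48.316 68.976,44.749 70.050,39.474 75.154,37.766 79.186,41.333

[2] S507→`#008000` (score); closed run; points: 91.058,24.290 93.195,36.225 86.266,46.176 74.331,48.313 64.380,41.384 62.243,29.449 69.172,19.498 81.107,17.361

[3] S507→`#008000` (score); closed run; points: 60.129,99.102 58.020,91.232 52.259,85.471 44.389,83.362 36.519,85.471 30.758,91.232 28.649,99.102 30.758,106.972 36.519,112.733 44.389,114.842 52.259,112.733 58.020,106.972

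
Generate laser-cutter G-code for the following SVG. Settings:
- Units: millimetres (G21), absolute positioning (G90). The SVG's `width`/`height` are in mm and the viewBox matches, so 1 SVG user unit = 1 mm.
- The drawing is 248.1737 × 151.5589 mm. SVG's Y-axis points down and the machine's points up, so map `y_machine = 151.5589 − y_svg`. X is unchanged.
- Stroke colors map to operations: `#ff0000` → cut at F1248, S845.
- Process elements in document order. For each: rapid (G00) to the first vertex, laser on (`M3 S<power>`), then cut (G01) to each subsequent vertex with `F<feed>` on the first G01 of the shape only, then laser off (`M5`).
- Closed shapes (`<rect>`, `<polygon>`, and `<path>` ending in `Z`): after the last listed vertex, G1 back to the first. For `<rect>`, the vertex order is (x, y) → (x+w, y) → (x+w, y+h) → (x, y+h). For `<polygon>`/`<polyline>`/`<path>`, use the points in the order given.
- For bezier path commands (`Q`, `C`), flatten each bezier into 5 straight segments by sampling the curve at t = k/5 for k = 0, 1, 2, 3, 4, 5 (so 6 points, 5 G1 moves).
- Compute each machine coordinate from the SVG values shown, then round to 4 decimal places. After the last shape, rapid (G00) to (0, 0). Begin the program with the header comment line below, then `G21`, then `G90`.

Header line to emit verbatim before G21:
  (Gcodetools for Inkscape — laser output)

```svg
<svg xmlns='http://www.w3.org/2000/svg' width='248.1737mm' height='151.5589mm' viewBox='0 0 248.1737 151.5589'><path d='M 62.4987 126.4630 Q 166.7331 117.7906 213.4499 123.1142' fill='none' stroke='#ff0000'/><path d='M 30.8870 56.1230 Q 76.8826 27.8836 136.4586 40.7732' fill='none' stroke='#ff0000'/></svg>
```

(Gcodetools for Inkscape — laser output)
G21
G90
G00 X62.4987 Y25.0959
M3 S845
G01 X101.8918 Y28.0050 F1248
G01 X136.6834 Y29.7945
G01 X166.8736 Y30.4642
G01 X192.4625 Y30.0143
G01 X213.4499 Y28.4447
M5
G00 X30.8870 Y95.4359
M3 S845
G01 X49.8285 Y105.0865 F1248
G01 X69.8563 Y111.4468
G01 X90.9707 Y114.5167
G01 X113.1714 Y114.2964
G01 X136.4586 Y110.7857
M5
G00 X0.0000 Y0.0000

1 u = 1 mm; y_m = 151.5589 − y.

[1] `<path>` quadratic bezier, #ff0000→cut S845 F1248: (62.4987,25.0959) → (101.8918,28.0050) → (136.6834,29.7945) → (166.8736,30.4642) → (192.4625,30.0143) → (213.4499,28.4447)

[2] `<path>` quadratic bezier, #ff0000→cut S845 F1248: (30.8870,95.4359) → (49.8285,105.0865) → (69.8563,111.4468) → (90.9707,114.5167) → (113.1714,114.2964) → (136.4586,110.7857)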